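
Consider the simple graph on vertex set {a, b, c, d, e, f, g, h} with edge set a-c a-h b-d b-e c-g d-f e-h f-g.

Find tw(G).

A width-2 tree decomposition is:
Bags: B1 = {c, f, g}  B2 = {a, c, f}  B3 = {a, f, h}  B4 = {e, f, h}  B5 = {b, e, f}  B6 = {b, d, f}
Tree: B1–B2, B2–B3, B3–B4, B4–B5, B5–B6
The largest bag has 3 vertices, giving width 2; this decomposition certifies tw(G) ≤ 2. Since f–g–c–a–h–e–b–d–f is a cycle in G, G is not acyclic. Forests are exactly the graphs of treewidth ≤ 1, so tw(G) ≥ 2. Therefore the treewidth is 2.

2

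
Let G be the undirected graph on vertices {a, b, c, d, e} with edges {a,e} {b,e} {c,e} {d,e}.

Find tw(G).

A width-1 tree decomposition is:
Bags: B1 = {a, e}  B2 = {d, e}  B3 = {b, e}  B4 = {c, e}
Tree: B1–B2, B1–B3, B1–B4
Every bag has size at most 2, so the width is 2 − 1 = 1 and tw(G) ≤ 1. Any graph with an edge has treewidth ≥ 1, and G has the edge a–e. Therefore the treewidth is 1.

1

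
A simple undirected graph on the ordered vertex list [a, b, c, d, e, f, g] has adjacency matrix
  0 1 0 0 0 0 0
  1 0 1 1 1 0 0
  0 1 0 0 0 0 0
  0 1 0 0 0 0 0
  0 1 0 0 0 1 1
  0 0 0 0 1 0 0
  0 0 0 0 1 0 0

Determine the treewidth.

1

A width-1 tree decomposition is:
Bags: B1 = {b, d}  B2 = {b, c}  B3 = {b, e}  B4 = {a, b}  B5 = {e, g}  B6 = {e, f}
Tree: B1–B2, B1–B3, B1–B4, B3–B5, B5–B6
Every bag has size at most 2, so the width is 2 − 1 = 1 and tw(G) ≤ 1. Any graph with an edge has treewidth ≥ 1, and G has the edge d–b. Therefore the treewidth is 1.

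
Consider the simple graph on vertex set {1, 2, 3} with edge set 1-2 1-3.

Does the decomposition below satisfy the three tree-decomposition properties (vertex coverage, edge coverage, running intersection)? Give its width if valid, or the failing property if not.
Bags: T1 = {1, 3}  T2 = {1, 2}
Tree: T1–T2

Yes; width 1.

Checking the three conditions: (i) the bags cover all of {1, 2, 3}; (ii) for each edge, some bag contains both endpoints; (iii) the bags containing any fixed vertex form a subtree. All hold, so the decomposition is valid with width 2 − 1 = 1.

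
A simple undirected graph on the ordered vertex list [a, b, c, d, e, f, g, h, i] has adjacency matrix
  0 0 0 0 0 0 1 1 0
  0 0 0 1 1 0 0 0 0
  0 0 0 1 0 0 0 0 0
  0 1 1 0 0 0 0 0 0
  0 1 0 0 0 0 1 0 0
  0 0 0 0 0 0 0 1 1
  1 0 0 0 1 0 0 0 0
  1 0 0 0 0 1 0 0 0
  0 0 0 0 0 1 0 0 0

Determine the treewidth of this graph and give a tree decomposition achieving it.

Every bag has size at most 2, so the width is 2 − 1 = 1 and tw(G) ≤ 1. Since G has at least one edge (e.g. i–f), it is not an edgeless graph, so tw(G) ≥ 1. Combining the bounds, tw(G) = 1.

Treewidth 1.
One optimal decomposition is:
Bags: B1 = {f, i}  B2 = {f, h}  B3 = {a, h}  B4 = {a, g}  B5 = {e, g}  B6 = {b, e}  B7 = {b, d}  B8 = {c, d}
Tree: B1–B2, B2–B3, B3–B4, B4–B5, B5–B6, B6–B7, B7–B8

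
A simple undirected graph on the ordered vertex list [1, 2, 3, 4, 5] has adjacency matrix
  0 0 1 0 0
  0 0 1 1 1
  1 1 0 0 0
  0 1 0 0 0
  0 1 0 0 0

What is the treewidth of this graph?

1

A width-1 tree decomposition is:
Bags: B1 = {2, 3}  B2 = {2, 4}  B3 = {1, 3}  B4 = {2, 5}
Tree: B1–B2, B1–B3, B2–B4
Every bag has size at most 2, so the width is 2 − 1 = 1 and tw(G) ≤ 1. Since G has at least one edge (e.g. 2–3), it is not an edgeless graph, so tw(G) ≥ 1. Therefore the treewidth is 1.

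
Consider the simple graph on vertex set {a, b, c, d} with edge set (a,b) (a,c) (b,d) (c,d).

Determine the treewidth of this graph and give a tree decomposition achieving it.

Treewidth 2.
One optimal decomposition is:
Bags: B1 = {a, b, d}  B2 = {a, c, d}
Tree: B1–B2

Every bag has size at most 3, so the width is 3 − 1 = 2 and tw(G) ≤ 2. The edges a–b–d–c–a form a cycle, so G is not a tree and its treewidth is at least 2. Therefore the treewidth is 2.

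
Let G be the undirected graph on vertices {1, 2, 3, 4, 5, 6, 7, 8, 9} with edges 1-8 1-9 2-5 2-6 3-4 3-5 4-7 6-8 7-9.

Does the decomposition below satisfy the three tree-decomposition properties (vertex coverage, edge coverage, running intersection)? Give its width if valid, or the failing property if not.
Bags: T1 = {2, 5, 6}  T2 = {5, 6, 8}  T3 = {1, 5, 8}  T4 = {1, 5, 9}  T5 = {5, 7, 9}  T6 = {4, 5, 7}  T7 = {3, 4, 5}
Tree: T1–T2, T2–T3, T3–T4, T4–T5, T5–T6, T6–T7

Yes; width 2.

Every vertex of G appears in some bag (union = {1, 2, 3, 4, 5, 6, 7, 8, 9}); every edge is covered by a bag; and for each vertex v the set of bags containing v is connected in the bag tree. The decomposition is therefore valid. The largest bag has 3 vertices, so the width is 2.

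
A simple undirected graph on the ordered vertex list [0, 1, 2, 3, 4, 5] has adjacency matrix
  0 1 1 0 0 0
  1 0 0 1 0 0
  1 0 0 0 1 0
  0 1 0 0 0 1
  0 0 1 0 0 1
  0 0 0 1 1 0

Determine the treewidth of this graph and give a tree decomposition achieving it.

Treewidth 2.
One such decomposition:
Bags: B1 = {0, 2, 4}  B2 = {0, 4, 5}  B3 = {0, 3, 5}  B4 = {0, 1, 3}
Tree: B1–B2, B2–B3, B3–B4

The largest bag has 3 vertices, giving width 2; this decomposition certifies tw(G) ≤ 2. Since 0–2–4–5–3–1–0 is a cycle in G, G is not acyclic. Forests are exactly the graphs of treewidth ≤ 1, so tw(G) ≥ 2. The upper and lower bounds meet at 2, so that is the treewidth.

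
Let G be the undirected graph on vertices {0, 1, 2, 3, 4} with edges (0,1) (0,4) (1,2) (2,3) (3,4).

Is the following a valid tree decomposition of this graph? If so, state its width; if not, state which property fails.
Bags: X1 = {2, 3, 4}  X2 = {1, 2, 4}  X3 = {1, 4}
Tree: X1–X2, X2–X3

A tree decomposition must satisfy three properties: every vertex lies in some bag; for every edge, both endpoints lie together in some bag; and for every vertex, the bags containing it form a connected subtree. Here vertex 0 appears in no bag, so the decomposition is invalid.

No — vertex 0 appears in no bag.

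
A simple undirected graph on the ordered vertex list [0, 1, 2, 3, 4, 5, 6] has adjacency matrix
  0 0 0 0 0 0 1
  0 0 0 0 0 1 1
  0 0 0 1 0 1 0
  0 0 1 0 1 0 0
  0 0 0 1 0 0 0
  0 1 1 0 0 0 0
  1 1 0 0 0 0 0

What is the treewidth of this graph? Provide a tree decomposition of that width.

Treewidth 1.
One such decomposition:
Bags: B1 = {3, 4}  B2 = {2, 3}  B3 = {2, 5}  B4 = {1, 5}  B5 = {1, 6}  B6 = {0, 6}
Tree: B1–B2, B2–B3, B3–B4, B4–B5, B5–B6

The largest bag has 2 vertices, giving width 1; this decomposition certifies tw(G) ≤ 1. G has an edge, so its treewidth is at least 1. The upper and lower bounds meet at 1, so that is the treewidth.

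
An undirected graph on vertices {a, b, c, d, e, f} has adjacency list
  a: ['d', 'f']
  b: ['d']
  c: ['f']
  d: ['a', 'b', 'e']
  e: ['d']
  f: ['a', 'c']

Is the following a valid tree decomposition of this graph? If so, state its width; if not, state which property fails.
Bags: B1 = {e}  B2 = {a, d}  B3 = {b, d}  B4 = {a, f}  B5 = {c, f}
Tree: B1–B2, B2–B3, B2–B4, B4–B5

No — edge (d,e) lies in no bag.

A tree decomposition must satisfy three properties: every vertex lies in some bag; for every edge, both endpoints lie together in some bag; and for every vertex, the bags containing it form a connected subtree. Here edge (d,e) lies in no bag, so the decomposition is invalid.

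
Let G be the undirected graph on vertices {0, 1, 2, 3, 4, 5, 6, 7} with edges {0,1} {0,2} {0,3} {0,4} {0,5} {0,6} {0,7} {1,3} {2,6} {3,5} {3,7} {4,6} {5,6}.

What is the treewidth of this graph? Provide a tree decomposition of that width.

Treewidth 2.
One optimal decomposition is:
Bags: B1 = {0, 5, 6}  B2 = {0, 3, 5}  B3 = {0, 1, 3}  B4 = {0, 3, 7}  B5 = {0, 2, 6}  B6 = {0, 4, 6}
Tree: B1–B2, B2–B3, B3–B4, B1–B5, B5–B6

The largest bag has 3 vertices, giving width 2; this decomposition certifies tw(G) ≤ 2. For the lower bound, the 3 vertices {0, 2, 6} are pairwise adjacent, and any tree decomposition puts a clique entirely inside one bag — forcing width ≥ 2. Hence tw(G) = 2 exactly.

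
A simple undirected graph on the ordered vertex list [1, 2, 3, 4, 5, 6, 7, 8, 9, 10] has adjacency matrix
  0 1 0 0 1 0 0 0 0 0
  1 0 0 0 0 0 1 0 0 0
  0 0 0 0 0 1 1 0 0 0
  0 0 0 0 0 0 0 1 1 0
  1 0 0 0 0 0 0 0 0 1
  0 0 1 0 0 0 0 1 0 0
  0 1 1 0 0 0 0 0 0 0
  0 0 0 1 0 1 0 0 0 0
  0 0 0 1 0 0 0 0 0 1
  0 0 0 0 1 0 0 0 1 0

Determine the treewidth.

A width-2 tree decomposition is:
Bags: B1 = {1, 2, 7}  B2 = {1, 5, 7}  B3 = {5, 7, 10}  B4 = {7, 9, 10}  B5 = {4, 7, 9}  B6 = {4, 7, 8}  B7 = {6, 7, 8}  B8 = {3, 6, 7}
Tree: B1–B2, B2–B3, B3–B4, B4–B5, B5–B6, B6–B7, B7–B8
Every bag has size at most 3, so the width is 3 − 1 = 2 and tw(G) ≤ 2. The edges 7–2–1–5–10–9–4–8–6–3–7 form a cycle, so G is not a tree and its treewidth is at least 2. Hence tw(G) = 2 exactly.

2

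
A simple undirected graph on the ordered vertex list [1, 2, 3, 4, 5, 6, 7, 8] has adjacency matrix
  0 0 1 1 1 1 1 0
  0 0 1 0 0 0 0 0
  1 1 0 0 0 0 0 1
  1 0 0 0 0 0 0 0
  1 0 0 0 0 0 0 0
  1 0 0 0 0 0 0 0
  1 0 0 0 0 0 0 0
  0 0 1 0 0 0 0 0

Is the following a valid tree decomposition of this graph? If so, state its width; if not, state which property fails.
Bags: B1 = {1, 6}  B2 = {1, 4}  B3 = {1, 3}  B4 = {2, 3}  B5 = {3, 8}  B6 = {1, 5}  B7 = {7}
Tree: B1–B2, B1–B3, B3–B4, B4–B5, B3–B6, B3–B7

A tree decomposition must satisfy three properties: every vertex lies in some bag; for every edge, both endpoints lie together in some bag; and for every vertex, the bags containing it form a connected subtree. Here edge (1,7) lies in no bag, so the decomposition is invalid.

No — edge (1,7) lies in no bag.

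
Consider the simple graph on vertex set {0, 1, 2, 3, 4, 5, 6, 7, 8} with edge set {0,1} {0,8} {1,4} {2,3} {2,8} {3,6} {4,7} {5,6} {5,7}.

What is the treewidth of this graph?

A width-2 tree decomposition is:
Bags: B1 = {0, 1, 4}  B2 = {0, 4, 8}  B3 = {2, 4, 8}  B4 = {2, 3, 4}  B5 = {3, 4, 6}  B6 = {4, 5, 6}  B7 = {4, 5, 7}
Tree: B1–B2, B2–B3, B3–B4, B4–B5, B5–B6, B6–B7
Every bag has size at most 3, so the width is 3 − 1 = 2 and tw(G) ≤ 2. The edges 4–1–0–8–2–3–6–5–7–4 form a cycle, so G is not a tree and its treewidth is at least 2. Therefore the treewidth is 2.

2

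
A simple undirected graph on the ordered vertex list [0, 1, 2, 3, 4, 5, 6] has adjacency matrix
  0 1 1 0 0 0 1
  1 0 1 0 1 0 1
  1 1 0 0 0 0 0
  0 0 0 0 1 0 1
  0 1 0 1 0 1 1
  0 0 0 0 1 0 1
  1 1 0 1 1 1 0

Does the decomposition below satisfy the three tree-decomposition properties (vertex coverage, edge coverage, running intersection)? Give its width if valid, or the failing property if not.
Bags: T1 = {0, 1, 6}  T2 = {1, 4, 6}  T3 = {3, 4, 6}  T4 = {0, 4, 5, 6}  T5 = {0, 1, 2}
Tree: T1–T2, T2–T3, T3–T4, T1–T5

A tree decomposition must satisfy three properties: every vertex lies in some bag; for every edge, both endpoints lie together in some bag; and for every vertex, the bags containing it form a connected subtree. Here bags containing vertex 0 are not connected in the tree, so the decomposition is invalid.

No — bags containing vertex 0 are not connected in the tree.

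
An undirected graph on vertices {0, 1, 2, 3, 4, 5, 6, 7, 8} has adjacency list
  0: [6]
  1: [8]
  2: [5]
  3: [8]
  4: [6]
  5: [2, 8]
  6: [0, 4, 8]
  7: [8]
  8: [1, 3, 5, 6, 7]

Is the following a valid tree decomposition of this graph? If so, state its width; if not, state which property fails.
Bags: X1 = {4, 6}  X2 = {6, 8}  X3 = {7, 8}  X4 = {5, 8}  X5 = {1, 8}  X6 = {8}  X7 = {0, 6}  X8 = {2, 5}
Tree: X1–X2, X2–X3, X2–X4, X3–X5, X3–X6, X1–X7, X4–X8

No — vertex 3 appears in no bag.

A tree decomposition must satisfy three properties: every vertex lies in some bag; for every edge, both endpoints lie together in some bag; and for every vertex, the bags containing it form a connected subtree. Here vertex 3 appears in no bag, so the decomposition is invalid.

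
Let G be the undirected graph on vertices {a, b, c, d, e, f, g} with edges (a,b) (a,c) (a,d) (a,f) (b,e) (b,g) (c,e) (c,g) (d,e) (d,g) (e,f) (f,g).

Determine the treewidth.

3

A width-3 tree decomposition is:
Bags: B1 = {a, d, e, g}  B2 = {a, b, e, g}  B3 = {a, c, e, g}  B4 = {a, e, f, g}
Tree: B1–B2, B2–B3, B3–B4
Every bag has size at most 4, so the width is 4 − 1 = 3 and tw(G) ≤ 3. For the lower bound: the 4 vertex sets {a,d}, {b,e}, {g}, {c} are disjoint, each induces a connected subgraph, and every pair is joined by at least one edge of G. Contracting each set to a single vertex therefore yields K_{4} as a minor, and since treewidth is minor-monotone, tw(G) ≥ tw(K_{4}) = 3. Therefore the treewidth is 3.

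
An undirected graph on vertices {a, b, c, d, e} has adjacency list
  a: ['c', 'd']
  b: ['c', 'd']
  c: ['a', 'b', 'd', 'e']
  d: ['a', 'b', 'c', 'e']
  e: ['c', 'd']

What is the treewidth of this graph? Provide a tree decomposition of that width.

The largest bag has 3 vertices, giving width 2; this decomposition certifies tw(G) ≤ 2. For the lower bound, the 3 vertices {c, d, e} are pairwise adjacent, and any tree decomposition puts a clique entirely inside one bag — forcing width ≥ 2. Combining the bounds, tw(G) = 2.

Treewidth 2.
One such decomposition:
Bags: B1 = {a, c, d}  B2 = {c, d, e}  B3 = {b, c, d}
Tree: B1–B2, B1–B3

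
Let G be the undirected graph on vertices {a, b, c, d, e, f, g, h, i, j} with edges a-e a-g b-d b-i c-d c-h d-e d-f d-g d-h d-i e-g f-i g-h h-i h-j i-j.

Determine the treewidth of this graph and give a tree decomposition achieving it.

Treewidth 2.
One optimal decomposition is:
Bags: B1 = {d, f, i}  B2 = {b, d, i}  B3 = {d, h, i}  B4 = {d, g, h}  B5 = {d, e, g}  B6 = {c, d, h}  B7 = {h, i, j}  B8 = {a, e, g}
Tree: B1–B2, B1–B3, B3–B4, B4–B5, B4–B6, B3–B7, B5–B8

Each bag holds 3 vertices, so the decomposition has width 2, which upper-bounds the treewidth. Conversely, {d, e, g} is a clique of size 3, and the vertices of any clique must share a bag in every tree decomposition; so some bag has ≥ 3 vertices and tw(G) ≥ 2. Hence tw(G) = 2 exactly.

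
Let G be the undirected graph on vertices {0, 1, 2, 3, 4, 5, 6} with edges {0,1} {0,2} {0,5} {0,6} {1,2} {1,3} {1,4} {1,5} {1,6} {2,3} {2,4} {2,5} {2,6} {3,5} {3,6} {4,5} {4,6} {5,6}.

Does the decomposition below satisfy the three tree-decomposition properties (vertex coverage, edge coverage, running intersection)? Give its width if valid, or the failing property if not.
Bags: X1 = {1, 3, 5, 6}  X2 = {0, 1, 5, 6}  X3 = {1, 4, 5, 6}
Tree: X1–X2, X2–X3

No — vertex 2 appears in no bag.

A tree decomposition must satisfy three properties: every vertex lies in some bag; for every edge, both endpoints lie together in some bag; and for every vertex, the bags containing it form a connected subtree. Here vertex 2 appears in no bag, so the decomposition is invalid.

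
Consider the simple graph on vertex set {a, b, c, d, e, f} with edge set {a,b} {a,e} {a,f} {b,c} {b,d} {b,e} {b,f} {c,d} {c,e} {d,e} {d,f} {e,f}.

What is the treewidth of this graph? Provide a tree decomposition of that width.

Treewidth 3.
Bags: B1 = {b, d, e, f}  B2 = {a, b, e, f}  B3 = {b, c, d, e}
Tree: B1–B2, B1–B3

Every bag has size at most 4, so the width is 4 − 1 = 3 and tw(G) ≤ 3. On the other hand G contains the 4-clique {b, c, d, e}. A clique must lie in a single bag of any decomposition, so no decomposition can have width below 3. Therefore the treewidth is 3.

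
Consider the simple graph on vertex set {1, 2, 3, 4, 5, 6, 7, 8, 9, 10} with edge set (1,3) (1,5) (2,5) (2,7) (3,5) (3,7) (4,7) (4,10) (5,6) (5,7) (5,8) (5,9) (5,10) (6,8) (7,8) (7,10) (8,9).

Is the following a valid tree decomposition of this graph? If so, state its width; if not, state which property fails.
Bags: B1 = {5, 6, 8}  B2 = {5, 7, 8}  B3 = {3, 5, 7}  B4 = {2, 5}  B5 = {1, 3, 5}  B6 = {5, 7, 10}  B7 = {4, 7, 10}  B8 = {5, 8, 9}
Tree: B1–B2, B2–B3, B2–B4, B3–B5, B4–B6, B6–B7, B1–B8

No — edge (7,2) lies in no bag.

A tree decomposition must satisfy three properties: every vertex lies in some bag; for every edge, both endpoints lie together in some bag; and for every vertex, the bags containing it form a connected subtree. Here edge (7,2) lies in no bag, so the decomposition is invalid.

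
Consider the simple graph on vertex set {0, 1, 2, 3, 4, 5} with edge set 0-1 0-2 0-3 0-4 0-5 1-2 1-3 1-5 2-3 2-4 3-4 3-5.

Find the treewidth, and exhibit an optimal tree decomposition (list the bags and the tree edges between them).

Each bag holds 4 vertices, so the decomposition has width 3, which upper-bounds the treewidth. On the other hand G contains the 4-clique {0, 1, 2, 3}. A clique must lie in a single bag of any decomposition, so no decomposition can have width below 3. Therefore the treewidth is 3.

Treewidth 3.
One such decomposition:
Bags: B1 = {0, 1, 2, 3}  B2 = {0, 2, 3, 4}  B3 = {0, 1, 3, 5}
Tree: B1–B2, B1–B3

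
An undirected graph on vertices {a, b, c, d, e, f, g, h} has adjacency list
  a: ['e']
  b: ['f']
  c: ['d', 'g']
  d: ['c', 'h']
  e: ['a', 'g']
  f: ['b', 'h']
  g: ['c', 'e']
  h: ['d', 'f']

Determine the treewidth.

A width-1 tree decomposition is:
Bags: B1 = {b, f}  B2 = {f, h}  B3 = {d, h}  B4 = {c, d}  B5 = {c, g}  B6 = {e, g}  B7 = {a, e}
Tree: B1–B2, B2–B3, B3–B4, B4–B5, B5–B6, B6–B7
The largest bag has 2 vertices, giving width 1; this decomposition certifies tw(G) ≤ 1. Since G has at least one edge (e.g. b–f), it is not an edgeless graph, so tw(G) ≥ 1. The upper and lower bounds meet at 1, so that is the treewidth.

1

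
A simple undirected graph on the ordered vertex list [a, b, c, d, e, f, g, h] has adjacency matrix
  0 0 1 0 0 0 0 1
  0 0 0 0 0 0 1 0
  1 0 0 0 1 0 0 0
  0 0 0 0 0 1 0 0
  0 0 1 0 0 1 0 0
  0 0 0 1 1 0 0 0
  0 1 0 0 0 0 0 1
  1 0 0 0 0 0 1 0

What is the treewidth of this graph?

A width-1 tree decomposition is:
Bags: B1 = {b, g}  B2 = {g, h}  B3 = {a, h}  B4 = {a, c}  B5 = {c, e}  B6 = {e, f}  B7 = {d, f}
Tree: B1–B2, B2–B3, B3–B4, B4–B5, B5–B6, B6–B7
The largest bag has 2 vertices, giving width 1; this decomposition certifies tw(G) ≤ 1. Any graph with an edge has treewidth ≥ 1, and G has the edge b–g. Combining the bounds, tw(G) = 1.

1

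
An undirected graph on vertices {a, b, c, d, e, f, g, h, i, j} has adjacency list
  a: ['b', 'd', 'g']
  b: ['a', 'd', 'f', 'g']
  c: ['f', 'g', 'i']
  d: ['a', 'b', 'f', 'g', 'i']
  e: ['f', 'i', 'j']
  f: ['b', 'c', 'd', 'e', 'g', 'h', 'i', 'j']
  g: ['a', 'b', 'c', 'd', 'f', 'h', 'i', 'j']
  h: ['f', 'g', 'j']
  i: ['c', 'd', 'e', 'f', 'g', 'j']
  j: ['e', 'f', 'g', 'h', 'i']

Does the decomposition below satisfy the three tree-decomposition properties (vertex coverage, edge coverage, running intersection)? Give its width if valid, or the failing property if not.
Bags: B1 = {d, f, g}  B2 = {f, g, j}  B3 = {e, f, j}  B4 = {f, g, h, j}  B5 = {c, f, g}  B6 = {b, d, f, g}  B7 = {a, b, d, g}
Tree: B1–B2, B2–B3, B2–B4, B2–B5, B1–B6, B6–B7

No — vertex i appears in no bag.

A tree decomposition must satisfy three properties: every vertex lies in some bag; for every edge, both endpoints lie together in some bag; and for every vertex, the bags containing it form a connected subtree. Here vertex i appears in no bag, so the decomposition is invalid.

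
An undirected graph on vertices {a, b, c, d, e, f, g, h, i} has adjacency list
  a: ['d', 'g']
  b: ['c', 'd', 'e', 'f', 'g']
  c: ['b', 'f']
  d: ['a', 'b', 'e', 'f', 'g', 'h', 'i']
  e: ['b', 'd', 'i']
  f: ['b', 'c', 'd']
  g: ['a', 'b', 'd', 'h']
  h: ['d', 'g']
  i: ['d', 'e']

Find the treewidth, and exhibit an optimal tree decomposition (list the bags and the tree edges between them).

Treewidth 2.
One optimal decomposition is:
Bags: B1 = {b, d, f}  B2 = {b, c, f}  B3 = {b, d, e}  B4 = {b, d, g}  B5 = {d, g, h}  B6 = {d, e, i}  B7 = {a, d, g}
Tree: B1–B2, B1–B3, B1–B4, B4–B5, B3–B6, B4–B7

The largest bag has 3 vertices, giving width 2; this decomposition certifies tw(G) ≤ 2. For the lower bound, the 3 vertices {d, g, h} are pairwise adjacent, and any tree decomposition puts a clique entirely inside one bag — forcing width ≥ 2. Combining the bounds, tw(G) = 2.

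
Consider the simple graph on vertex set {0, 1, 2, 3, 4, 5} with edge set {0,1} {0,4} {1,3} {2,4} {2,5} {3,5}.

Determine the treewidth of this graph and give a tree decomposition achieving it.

The largest bag has 3 vertices, giving width 2; this decomposition certifies tw(G) ≤ 2. For the lower bound, G contains the cycle 0–1–3–5–2–4–0, so G is not a forest; only forests have treewidth ≤ 1, hence tw(G) ≥ 2. Hence tw(G) = 2 exactly.

Treewidth 2.
One optimal decomposition is:
Bags: B1 = {0, 1, 3}  B2 = {0, 3, 5}  B3 = {0, 2, 5}  B4 = {0, 2, 4}
Tree: B1–B2, B2–B3, B3–B4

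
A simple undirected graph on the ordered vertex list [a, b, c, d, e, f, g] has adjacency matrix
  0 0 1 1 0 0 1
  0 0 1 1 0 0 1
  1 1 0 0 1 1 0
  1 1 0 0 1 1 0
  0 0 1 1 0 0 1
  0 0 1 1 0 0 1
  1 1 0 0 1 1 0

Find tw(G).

3

A width-3 tree decomposition is:
Bags: B1 = {c, d, f, g}  B2 = {c, d, e, g}  B3 = {a, c, d, g}  B4 = {b, c, d, g}
Tree: B1–B2, B2–B3, B3–B4
Every bag has size at most 4, so the width is 4 − 1 = 3 and tw(G) ≤ 3. For the lower bound: the 4 vertex sets {f,g}, {d,e}, {c}, {a} are disjoint, each induces a connected subgraph, and every pair is joined by at least one edge of G. Contracting each set to a single vertex therefore yields K_{4} as a minor, and since treewidth is minor-monotone, tw(G) ≥ tw(K_{4}) = 3. The upper and lower bounds meet at 3, so that is the treewidth.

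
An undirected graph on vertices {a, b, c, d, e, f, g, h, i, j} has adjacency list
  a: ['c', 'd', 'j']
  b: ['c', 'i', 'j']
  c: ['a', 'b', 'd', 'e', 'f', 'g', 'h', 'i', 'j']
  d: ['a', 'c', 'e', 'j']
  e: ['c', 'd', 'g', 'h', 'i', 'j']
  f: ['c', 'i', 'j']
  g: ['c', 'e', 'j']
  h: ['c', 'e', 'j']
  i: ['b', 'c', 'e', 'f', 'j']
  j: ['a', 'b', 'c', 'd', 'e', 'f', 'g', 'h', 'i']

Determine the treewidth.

A width-3 tree decomposition is:
Bags: B1 = {a, c, d, j}  B2 = {c, d, e, j}  B3 = {c, e, i, j}  B4 = {c, f, i, j}  B5 = {b, c, i, j}  B6 = {c, e, g, j}  B7 = {c, e, h, j}
Tree: B1–B2, B2–B3, B3–B4, B3–B5, B3–B6, B3–B7
Each bag holds 4 vertices, so the decomposition has width 3, which upper-bounds the treewidth. For the lower bound, the 4 vertices {a, c, d, j} are pairwise adjacent, and any tree decomposition puts a clique entirely inside one bag — forcing width ≥ 3. Therefore the treewidth is 3.

3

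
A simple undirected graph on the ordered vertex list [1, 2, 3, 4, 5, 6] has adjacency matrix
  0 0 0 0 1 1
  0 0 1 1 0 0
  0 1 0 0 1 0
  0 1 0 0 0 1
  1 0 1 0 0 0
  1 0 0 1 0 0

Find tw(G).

A width-2 tree decomposition is:
Bags: B1 = {1, 4, 6}  B2 = {1, 4, 5}  B3 = {3, 4, 5}  B4 = {2, 3, 4}
Tree: B1–B2, B2–B3, B3–B4
Each bag holds 3 vertices, so the decomposition has width 2, which upper-bounds the treewidth. For the lower bound, G contains the cycle 4–6–1–5–3–2–4, so G is not a forest; only forests have treewidth ≤ 1, hence tw(G) ≥ 2. The upper and lower bounds meet at 2, so that is the treewidth.

2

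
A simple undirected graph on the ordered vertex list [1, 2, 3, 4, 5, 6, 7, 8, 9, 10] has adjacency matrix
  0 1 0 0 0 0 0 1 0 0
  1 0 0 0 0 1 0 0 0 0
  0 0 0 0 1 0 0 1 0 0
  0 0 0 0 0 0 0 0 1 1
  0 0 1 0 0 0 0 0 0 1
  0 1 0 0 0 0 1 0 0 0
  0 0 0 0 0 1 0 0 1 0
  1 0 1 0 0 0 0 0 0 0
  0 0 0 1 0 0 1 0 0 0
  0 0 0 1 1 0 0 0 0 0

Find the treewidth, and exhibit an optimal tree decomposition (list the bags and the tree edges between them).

Each bag holds 3 vertices, so the decomposition has width 2, which upper-bounds the treewidth. For the lower bound, G contains the cycle 10–5–3–8–1–2–6–7–9–4–10, so G is not a forest; only forests have treewidth ≤ 1, hence tw(G) ≥ 2. The upper and lower bounds meet at 2, so that is the treewidth.

Treewidth 2.
One optimal decomposition is:
Bags: B1 = {3, 5, 10}  B2 = {3, 8, 10}  B3 = {1, 8, 10}  B4 = {1, 2, 10}  B5 = {2, 6, 10}  B6 = {6, 7, 10}  B7 = {7, 9, 10}  B8 = {4, 9, 10}
Tree: B1–B2, B2–B3, B3–B4, B4–B5, B5–B6, B6–B7, B7–B8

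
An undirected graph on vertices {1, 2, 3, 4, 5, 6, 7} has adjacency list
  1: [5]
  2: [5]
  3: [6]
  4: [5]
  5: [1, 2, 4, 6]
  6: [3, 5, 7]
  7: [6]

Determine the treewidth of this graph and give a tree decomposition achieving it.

Treewidth 1.
One optimal decomposition is:
Bags: B1 = {5, 6}  B2 = {3, 6}  B3 = {6, 7}  B4 = {1, 5}  B5 = {2, 5}  B6 = {4, 5}
Tree: B1–B2, B2–B3, B1–B4, B4–B5, B4–B6

Each bag holds 2 vertices, so the decomposition has width 1, which upper-bounds the treewidth. Since G has at least one edge (e.g. 6–5), it is not an edgeless graph, so tw(G) ≥ 1. Combining the bounds, tw(G) = 1.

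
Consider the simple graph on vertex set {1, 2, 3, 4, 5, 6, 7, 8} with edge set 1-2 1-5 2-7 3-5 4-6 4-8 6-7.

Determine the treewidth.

A width-1 tree decomposition is:
Bags: B1 = {3, 5}  B2 = {1, 5}  B3 = {1, 2}  B4 = {2, 7}  B5 = {6, 7}  B6 = {4, 6}  B7 = {4, 8}
Tree: B1–B2, B2–B3, B3–B4, B4–B5, B5–B6, B6–B7
Every bag has size at most 2, so the width is 2 − 1 = 1 and tw(G) ≤ 1. Since G has at least one edge (e.g. 3–5), it is not an edgeless graph, so tw(G) ≥ 1. Therefore the treewidth is 1.

1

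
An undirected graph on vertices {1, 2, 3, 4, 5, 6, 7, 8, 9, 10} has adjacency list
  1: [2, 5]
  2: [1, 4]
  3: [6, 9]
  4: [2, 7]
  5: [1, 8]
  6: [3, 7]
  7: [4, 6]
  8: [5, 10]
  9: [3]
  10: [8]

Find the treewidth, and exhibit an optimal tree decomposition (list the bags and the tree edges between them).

Each bag holds 2 vertices, so the decomposition has width 1, which upper-bounds the treewidth. G has an edge, so its treewidth is at least 1. Hence tw(G) = 1 exactly.

Treewidth 1.
One such decomposition:
Bags: B1 = {8, 10}  B2 = {5, 8}  B3 = {1, 5}  B4 = {1, 2}  B5 = {2, 4}  B6 = {4, 7}  B7 = {6, 7}  B8 = {3, 6}  B9 = {3, 9}
Tree: B1–B2, B2–B3, B3–B4, B4–B5, B5–B6, B6–B7, B7–B8, B8–B9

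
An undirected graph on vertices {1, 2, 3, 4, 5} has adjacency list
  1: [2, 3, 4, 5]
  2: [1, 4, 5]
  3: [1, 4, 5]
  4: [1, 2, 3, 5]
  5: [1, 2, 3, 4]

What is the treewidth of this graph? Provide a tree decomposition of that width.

Treewidth 3.
One optimal decomposition is:
Bags: B1 = {1, 3, 4, 5}  B2 = {1, 2, 4, 5}
Tree: B1–B2

Every bag has size at most 4, so the width is 4 − 1 = 3 and tw(G) ≤ 3. Conversely, {1, 2, 4, 5} is a clique of size 4, and the vertices of any clique must share a bag in every tree decomposition; so some bag has ≥ 4 vertices and tw(G) ≥ 3. Therefore the treewidth is 3.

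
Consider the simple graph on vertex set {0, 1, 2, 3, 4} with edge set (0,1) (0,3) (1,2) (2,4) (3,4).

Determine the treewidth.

A width-2 tree decomposition is:
Bags: B1 = {1, 2, 4}  B2 = {1, 3, 4}  B3 = {0, 1, 3}
Tree: B1–B2, B2–B3
Every bag has size at most 3, so the width is 3 − 1 = 2 and tw(G) ≤ 2. For the lower bound, G contains the cycle 1–2–4–3–0–1, so G is not a forest; only forests have treewidth ≤ 1, hence tw(G) ≥ 2. Therefore the treewidth is 2.

2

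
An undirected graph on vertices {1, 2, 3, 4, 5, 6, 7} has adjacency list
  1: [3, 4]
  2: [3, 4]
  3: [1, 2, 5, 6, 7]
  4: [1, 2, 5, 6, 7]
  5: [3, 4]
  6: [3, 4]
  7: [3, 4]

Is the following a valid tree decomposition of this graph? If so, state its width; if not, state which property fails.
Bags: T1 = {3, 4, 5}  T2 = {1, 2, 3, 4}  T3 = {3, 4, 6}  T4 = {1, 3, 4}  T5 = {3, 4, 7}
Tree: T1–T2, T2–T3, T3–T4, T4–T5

A tree decomposition must satisfy three properties: every vertex lies in some bag; for every edge, both endpoints lie together in some bag; and for every vertex, the bags containing it form a connected subtree. Here bags containing vertex 1 are not connected in the tree, so the decomposition is invalid.

No — bags containing vertex 1 are not connected in the tree.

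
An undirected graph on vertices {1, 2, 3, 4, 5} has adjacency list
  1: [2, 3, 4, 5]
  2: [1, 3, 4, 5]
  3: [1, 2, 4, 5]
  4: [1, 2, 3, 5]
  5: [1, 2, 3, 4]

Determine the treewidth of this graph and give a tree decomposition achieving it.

Treewidth 4.
Bags: B1 = {1, 2, 3, 4, 5}
Tree: (single bag)

A single bag containing all 5 vertices is trivially a valid decomposition of width 4. For the lower bound, the 5 vertices {1, 2, 3, 4, 5} are pairwise adjacent, and any tree decomposition puts a clique entirely inside one bag — forcing width ≥ 4. Hence tw(G) = 4 exactly.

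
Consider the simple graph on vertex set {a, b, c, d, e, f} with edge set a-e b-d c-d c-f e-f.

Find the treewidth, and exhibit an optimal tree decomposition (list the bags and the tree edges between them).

Treewidth 1.
One such decomposition:
Bags: B1 = {b, d}  B2 = {c, d}  B3 = {c, f}  B4 = {e, f}  B5 = {a, e}
Tree: B1–B2, B2–B3, B3–B4, B4–B5

The largest bag has 2 vertices, giving width 1; this decomposition certifies tw(G) ≤ 1. G has an edge, so its treewidth is at least 1. Hence tw(G) = 1 exactly.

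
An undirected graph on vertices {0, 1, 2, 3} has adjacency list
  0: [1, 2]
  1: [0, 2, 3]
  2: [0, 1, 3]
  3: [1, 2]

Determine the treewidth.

A width-2 tree decomposition is:
Bags: B1 = {1, 2, 3}  B2 = {0, 1, 2}
Tree: B1–B2
Each bag holds 3 vertices, so the decomposition has width 2, which upper-bounds the treewidth. For the lower bound, the 3 vertices {0, 1, 2} are pairwise adjacent, and any tree decomposition puts a clique entirely inside one bag — forcing width ≥ 2. Combining the bounds, tw(G) = 2.

2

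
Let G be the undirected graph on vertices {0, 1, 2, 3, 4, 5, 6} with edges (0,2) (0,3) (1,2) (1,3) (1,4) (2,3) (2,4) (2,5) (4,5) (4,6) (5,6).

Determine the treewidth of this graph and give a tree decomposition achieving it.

Every bag has size at most 3, so the width is 3 − 1 = 2 and tw(G) ≤ 2. For the lower bound, the 3 vertices {0, 2, 3} are pairwise adjacent, and any tree decomposition puts a clique entirely inside one bag — forcing width ≥ 2. Hence tw(G) = 2 exactly.

Treewidth 2.
One optimal decomposition is:
Bags: B1 = {4, 5, 6}  B2 = {2, 4, 5}  B3 = {1, 2, 4}  B4 = {1, 2, 3}  B5 = {0, 2, 3}
Tree: B1–B2, B2–B3, B3–B4, B4–B5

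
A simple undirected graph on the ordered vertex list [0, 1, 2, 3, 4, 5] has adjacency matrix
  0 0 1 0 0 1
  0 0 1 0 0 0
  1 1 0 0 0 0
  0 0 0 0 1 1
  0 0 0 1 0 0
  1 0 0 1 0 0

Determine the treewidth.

1

A width-1 tree decomposition is:
Bags: B1 = {1, 2}  B2 = {0, 2}  B3 = {0, 5}  B4 = {3, 5}  B5 = {3, 4}
Tree: B1–B2, B2–B3, B3–B4, B4–B5
The largest bag has 2 vertices, giving width 1; this decomposition certifies tw(G) ≤ 1. Any graph with an edge has treewidth ≥ 1, and G has the edge 1–2. Hence tw(G) = 1 exactly.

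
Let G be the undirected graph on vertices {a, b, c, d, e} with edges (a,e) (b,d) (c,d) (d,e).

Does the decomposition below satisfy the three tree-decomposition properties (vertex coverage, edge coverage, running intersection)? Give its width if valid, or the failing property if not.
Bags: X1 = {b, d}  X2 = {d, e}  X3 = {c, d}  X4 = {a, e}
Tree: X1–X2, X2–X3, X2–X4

Checking the three conditions: (i) the bags cover all of {a, b, c, d, e}; (ii) for each edge, some bag contains both endpoints; (iii) the bags containing any fixed vertex form a subtree. All hold, so the decomposition is valid with width 2 − 1 = 1.

Yes; width 1.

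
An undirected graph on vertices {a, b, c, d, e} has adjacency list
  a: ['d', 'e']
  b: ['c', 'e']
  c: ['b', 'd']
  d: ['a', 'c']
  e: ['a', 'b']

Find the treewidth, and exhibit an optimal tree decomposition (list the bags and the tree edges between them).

Treewidth 2.
One optimal decomposition is:
Bags: B1 = {a, d, e}  B2 = {b, d, e}  B3 = {b, c, d}
Tree: B1–B2, B2–B3

Every bag has size at most 3, so the width is 3 − 1 = 2 and tw(G) ≤ 2. The edges d–a–e–b–c–d form a cycle, so G is not a tree and its treewidth is at least 2. Combining the bounds, tw(G) = 2.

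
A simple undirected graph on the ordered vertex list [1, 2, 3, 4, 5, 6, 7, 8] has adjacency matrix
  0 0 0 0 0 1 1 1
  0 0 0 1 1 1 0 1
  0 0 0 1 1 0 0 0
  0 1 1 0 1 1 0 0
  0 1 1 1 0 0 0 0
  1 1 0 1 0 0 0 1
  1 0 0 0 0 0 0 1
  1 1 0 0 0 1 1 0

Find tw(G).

2

A width-2 tree decomposition is:
Bags: B1 = {2, 4, 6}  B2 = {2, 4, 5}  B3 = {2, 6, 8}  B4 = {1, 6, 8}  B5 = {3, 4, 5}  B6 = {1, 7, 8}
Tree: B1–B2, B1–B3, B3–B4, B2–B5, B4–B6
Each bag holds 3 vertices, so the decomposition has width 2, which upper-bounds the treewidth. On the other hand G contains the 3-clique {1, 6, 8}. A clique must lie in a single bag of any decomposition, so no decomposition can have width below 2. Hence tw(G) = 2 exactly.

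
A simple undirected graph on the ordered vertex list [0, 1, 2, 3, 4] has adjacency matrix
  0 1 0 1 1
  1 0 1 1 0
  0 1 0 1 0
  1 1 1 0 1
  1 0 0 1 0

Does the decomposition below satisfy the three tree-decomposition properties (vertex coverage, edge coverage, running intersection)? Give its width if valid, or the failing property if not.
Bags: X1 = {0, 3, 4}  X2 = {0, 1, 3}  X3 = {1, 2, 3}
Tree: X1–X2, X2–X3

Vertex coverage: the bags together contain {0, 1, 2, 3, 4}, the full vertex set. Edge coverage: each edge of G has both endpoints in at least one bag. Running intersection: for every vertex, the bags containing it form a connected subtree. All three properties hold, so this is a valid tree decomposition of width max|bag| − 1 = 2, and hence tw(G) ≤ 2.

Yes; width 2.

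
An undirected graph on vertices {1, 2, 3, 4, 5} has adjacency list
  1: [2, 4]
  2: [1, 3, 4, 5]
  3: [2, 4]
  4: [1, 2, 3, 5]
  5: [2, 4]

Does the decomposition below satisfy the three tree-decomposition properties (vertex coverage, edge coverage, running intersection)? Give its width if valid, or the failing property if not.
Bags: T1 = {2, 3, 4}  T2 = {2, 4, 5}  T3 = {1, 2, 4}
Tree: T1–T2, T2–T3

Every vertex of G appears in some bag (union = {1, 2, 3, 4, 5}); every edge is covered by a bag; and for each vertex v the set of bags containing v is connected in the bag tree. The decomposition is therefore valid. The largest bag has 3 vertices, so the width is 2.

Yes; width 2.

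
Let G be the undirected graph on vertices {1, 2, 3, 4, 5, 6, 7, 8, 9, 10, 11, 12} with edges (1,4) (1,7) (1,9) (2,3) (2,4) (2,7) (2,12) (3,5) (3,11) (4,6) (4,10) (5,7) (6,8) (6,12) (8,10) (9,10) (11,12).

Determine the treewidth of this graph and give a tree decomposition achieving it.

Each bag holds 4 vertices, so the decomposition has width 3, which upper-bounds the treewidth. For the lower bound: the 4 vertex sets {3,5,11}, {12}, {2}, {1,4,6,7} are disjoint, each induces a connected subgraph, and every pair is joined by at least one edge of G. Contracting each set to a single vertex therefore yields K_{4} as a minor, and since treewidth is minor-monotone, tw(G) ≥ tw(K_{4}) = 3. Combining the bounds, tw(G) = 3.

Treewidth 3.
Bags: B1 = {3, 5, 11, 12}  B2 = {2, 3, 5, 12}  B3 = {2, 5, 7, 12}  B4 = {2, 6, 7, 12}  B5 = {2, 4, 6, 7}  B6 = {1, 4, 6, 7}  B7 = {1, 4, 6, 8}  B8 = {1, 4, 8, 10}  B9 = {1, 8, 9, 10}
Tree: B1–B2, B2–B3, B3–B4, B4–B5, B5–B6, B6–B7, B7–B8, B8–B9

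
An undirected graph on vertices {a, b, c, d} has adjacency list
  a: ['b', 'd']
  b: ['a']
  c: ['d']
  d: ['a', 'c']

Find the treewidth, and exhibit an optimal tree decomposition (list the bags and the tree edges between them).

The largest bag has 2 vertices, giving width 1; this decomposition certifies tw(G) ≤ 1. Any graph with an edge has treewidth ≥ 1, and G has the edge a–b. Hence tw(G) = 1 exactly.

Treewidth 1.
Bags: B1 = {a, b}  B2 = {a, d}  B3 = {c, d}
Tree: B1–B2, B2–B3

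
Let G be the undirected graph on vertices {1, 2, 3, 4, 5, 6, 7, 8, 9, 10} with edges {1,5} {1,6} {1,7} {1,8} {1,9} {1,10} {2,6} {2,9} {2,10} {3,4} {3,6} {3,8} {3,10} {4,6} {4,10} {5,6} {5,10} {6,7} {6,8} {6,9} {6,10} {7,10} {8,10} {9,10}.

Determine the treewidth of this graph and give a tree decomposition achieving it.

Every bag has size at most 4, so the width is 4 − 1 = 3 and tw(G) ≤ 3. For the lower bound, the 4 vertices {1, 6, 8, 10} are pairwise adjacent, and any tree decomposition puts a clique entirely inside one bag — forcing width ≥ 3. The upper and lower bounds meet at 3, so that is the treewidth.

Treewidth 3.
One optimal decomposition is:
Bags: B1 = {3, 6, 8, 10}  B2 = {1, 6, 8, 10}  B3 = {3, 4, 6, 10}  B4 = {1, 6, 7, 10}  B5 = {1, 6, 9, 10}  B6 = {2, 6, 9, 10}  B7 = {1, 5, 6, 10}
Tree: B1–B2, B1–B3, B2–B4, B2–B5, B5–B6, B4–B7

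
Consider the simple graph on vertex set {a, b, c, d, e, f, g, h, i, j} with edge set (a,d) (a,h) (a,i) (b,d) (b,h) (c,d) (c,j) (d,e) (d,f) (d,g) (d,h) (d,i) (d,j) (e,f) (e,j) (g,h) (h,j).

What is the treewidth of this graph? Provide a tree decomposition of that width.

The largest bag has 3 vertices, giving width 2; this decomposition certifies tw(G) ≤ 2. On the other hand G contains the 3-clique {d, e, f}. A clique must lie in a single bag of any decomposition, so no decomposition can have width below 2. Therefore the treewidth is 2.

Treewidth 2.
Bags: B1 = {a, d, h}  B2 = {d, h, j}  B3 = {c, d, j}  B4 = {d, e, j}  B5 = {d, g, h}  B6 = {a, d, i}  B7 = {b, d, h}  B8 = {d, e, f}
Tree: B1–B2, B2–B3, B3–B4, B1–B5, B1–B6, B5–B7, B4–B8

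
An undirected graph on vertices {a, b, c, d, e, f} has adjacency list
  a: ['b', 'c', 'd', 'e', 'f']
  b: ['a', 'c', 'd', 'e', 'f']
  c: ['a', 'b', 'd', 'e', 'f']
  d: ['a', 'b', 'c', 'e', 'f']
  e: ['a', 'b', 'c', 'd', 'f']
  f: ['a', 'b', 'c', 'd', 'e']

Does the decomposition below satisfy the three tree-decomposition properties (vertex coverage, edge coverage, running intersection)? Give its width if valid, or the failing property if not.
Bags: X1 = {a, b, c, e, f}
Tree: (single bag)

A tree decomposition must satisfy three properties: every vertex lies in some bag; for every edge, both endpoints lie together in some bag; and for every vertex, the bags containing it form a connected subtree. Here vertex d appears in no bag, so the decomposition is invalid.

No — vertex d appears in no bag.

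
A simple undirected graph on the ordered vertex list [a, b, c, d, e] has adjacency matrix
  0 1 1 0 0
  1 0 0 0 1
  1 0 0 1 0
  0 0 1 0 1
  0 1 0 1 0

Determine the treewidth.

A width-2 tree decomposition is:
Bags: B1 = {a, c, d}  B2 = {a, d, e}  B3 = {a, b, e}
Tree: B1–B2, B2–B3
The largest bag has 3 vertices, giving width 2; this decomposition certifies tw(G) ≤ 2. Since a–c–d–e–b–a is a cycle in G, G is not acyclic. Forests are exactly the graphs of treewidth ≤ 1, so tw(G) ≥ 2. Combining the bounds, tw(G) = 2.

2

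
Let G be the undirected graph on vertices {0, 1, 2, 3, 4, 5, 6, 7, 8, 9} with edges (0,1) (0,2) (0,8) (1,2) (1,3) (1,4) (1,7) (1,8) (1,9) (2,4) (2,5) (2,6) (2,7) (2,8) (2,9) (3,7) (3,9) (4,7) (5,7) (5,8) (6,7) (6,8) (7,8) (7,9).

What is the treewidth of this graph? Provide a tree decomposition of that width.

The largest bag has 4 vertices, giving width 3; this decomposition certifies tw(G) ≤ 3. On the other hand G contains the 4-clique {0, 1, 2, 8}. A clique must lie in a single bag of any decomposition, so no decomposition can have width below 3. The upper and lower bounds meet at 3, so that is the treewidth.

Treewidth 3.
Bags: B1 = {2, 6, 7, 8}  B2 = {1, 2, 7, 8}  B3 = {1, 2, 4, 7}  B4 = {0, 1, 2, 8}  B5 = {2, 5, 7, 8}  B6 = {1, 2, 7, 9}  B7 = {1, 3, 7, 9}
Tree: B1–B2, B2–B3, B2–B4, B1–B5, B3–B6, B6–B7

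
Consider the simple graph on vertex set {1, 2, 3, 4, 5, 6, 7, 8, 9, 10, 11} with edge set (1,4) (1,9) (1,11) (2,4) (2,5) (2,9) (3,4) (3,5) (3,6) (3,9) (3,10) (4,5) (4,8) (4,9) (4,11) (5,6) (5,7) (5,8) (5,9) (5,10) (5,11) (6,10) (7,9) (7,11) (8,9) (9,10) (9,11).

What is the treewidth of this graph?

A width-3 tree decomposition is:
Bags: B1 = {3, 4, 5, 9}  B2 = {2, 4, 5, 9}  B3 = {4, 5, 9, 11}  B4 = {3, 5, 9, 10}  B5 = {1, 4, 9, 11}  B6 = {5, 7, 9, 11}  B7 = {3, 5, 6, 10}  B8 = {4, 5, 8, 9}
Tree: B1–B2, B1–B3, B1–B4, B3–B5, B3–B6, B4–B7, B3–B8
The largest bag has 4 vertices, giving width 3; this decomposition certifies tw(G) ≤ 3. For the lower bound, the 4 vertices {1, 4, 9, 11} are pairwise adjacent, and any tree decomposition puts a clique entirely inside one bag — forcing width ≥ 3. Combining the bounds, tw(G) = 3.

3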